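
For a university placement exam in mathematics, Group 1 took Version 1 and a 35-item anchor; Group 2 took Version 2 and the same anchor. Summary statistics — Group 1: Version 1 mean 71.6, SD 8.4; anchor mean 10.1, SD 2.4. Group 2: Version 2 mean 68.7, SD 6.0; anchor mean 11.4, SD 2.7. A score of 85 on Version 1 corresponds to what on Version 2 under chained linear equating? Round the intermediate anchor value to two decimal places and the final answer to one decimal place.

74.3

Version 1 → anchor (Group 1): v = (2.4/8.4)(85 − 71.6) + 10.1 = 13.93
anchor → Version 2 (Group 2): y = (6.0/2.7)(13.93 − 11.4) + 68.7 = 74.3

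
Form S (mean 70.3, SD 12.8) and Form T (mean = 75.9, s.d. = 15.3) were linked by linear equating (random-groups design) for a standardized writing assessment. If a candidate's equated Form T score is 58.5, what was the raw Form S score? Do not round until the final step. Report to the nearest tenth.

55.7

Invert y = (SD_Y/SD_X)(x − M_X) + M_Y:
x = (SD_X/SD_Y)(y − M_Y) + M_X = (12.8/15.3)(58.5 − 75.9) + 70.3
x = 0.836601 × -17.400 + 70.3 = 55.7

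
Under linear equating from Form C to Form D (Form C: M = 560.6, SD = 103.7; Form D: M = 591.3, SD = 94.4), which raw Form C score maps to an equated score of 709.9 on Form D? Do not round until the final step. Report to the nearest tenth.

Invert y = (SD_Y/SD_X)(x − M_X) + M_Y:
x = (SD_X/SD_Y)(y − M_Y) + M_X = (103.7/94.4)(709.9 − 591.3) + 560.6
x = 1.098517 × 118.600 + 560.6 = 690.9

690.9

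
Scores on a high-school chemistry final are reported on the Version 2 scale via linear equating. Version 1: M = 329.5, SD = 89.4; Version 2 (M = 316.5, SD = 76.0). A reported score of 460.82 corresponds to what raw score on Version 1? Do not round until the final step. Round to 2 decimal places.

Invert y = (SD_Y/SD_X)(x − M_X) + M_Y:
x = (SD_X/SD_Y)(y − M_Y) + M_X = (89.4/76.0)(460.82 − 316.5) + 329.5
x = 1.176316 × 144.320 + 329.5 = 499.27

499.27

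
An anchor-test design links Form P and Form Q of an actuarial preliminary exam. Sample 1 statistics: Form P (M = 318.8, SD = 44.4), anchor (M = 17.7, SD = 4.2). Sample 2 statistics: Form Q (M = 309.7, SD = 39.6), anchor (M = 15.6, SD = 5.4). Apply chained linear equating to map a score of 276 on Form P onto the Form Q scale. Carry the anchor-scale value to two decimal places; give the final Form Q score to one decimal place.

Form P → anchor (Sample 1): v = (4.2/44.4)(276 − 318.8) + 17.7 = 13.65
anchor → Form Q (Sample 2): y = (39.6/5.4)(13.65 − 15.6) + 309.7 = 295.4

295.4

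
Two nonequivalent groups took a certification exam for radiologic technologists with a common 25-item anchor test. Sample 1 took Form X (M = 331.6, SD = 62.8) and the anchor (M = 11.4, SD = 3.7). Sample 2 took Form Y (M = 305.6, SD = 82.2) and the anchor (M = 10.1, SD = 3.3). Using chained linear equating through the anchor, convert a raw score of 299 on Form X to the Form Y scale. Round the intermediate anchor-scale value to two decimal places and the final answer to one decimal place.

Form X → anchor (Sample 1): v = (3.7/62.8)(299 − 331.6) + 11.4 = 9.48
anchor → Form Y (Sample 2): y = (82.2/3.3)(9.48 − 10.1) + 305.6 = 290.2

290.2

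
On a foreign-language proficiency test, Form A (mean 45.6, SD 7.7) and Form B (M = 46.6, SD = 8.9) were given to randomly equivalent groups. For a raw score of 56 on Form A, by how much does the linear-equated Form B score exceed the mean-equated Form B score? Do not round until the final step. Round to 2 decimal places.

Mean-equated: 56 + (46.6 − 45.6) = 57.00
Linear-equated: (8.9/7.7)(56 − 45.6) + 46.6 = 58.621
Difference = 58.621 − 57.00 = 1.62

1.62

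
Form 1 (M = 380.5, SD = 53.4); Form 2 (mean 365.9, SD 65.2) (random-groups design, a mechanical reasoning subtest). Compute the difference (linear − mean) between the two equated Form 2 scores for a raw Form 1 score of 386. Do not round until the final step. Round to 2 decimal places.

Mean-equated: 386 + (365.9 − 380.5) = 371.40
Linear-equated: (65.2/53.4)(386 − 380.5) + 365.9 = 372.615
Difference = 372.615 − 371.40 = 1.22

1.22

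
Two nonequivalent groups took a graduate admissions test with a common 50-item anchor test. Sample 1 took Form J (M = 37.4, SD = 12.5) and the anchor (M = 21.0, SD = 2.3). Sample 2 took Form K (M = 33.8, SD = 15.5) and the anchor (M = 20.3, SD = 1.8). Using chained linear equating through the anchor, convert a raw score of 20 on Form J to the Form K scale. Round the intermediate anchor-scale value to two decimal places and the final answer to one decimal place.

Form J → anchor (Sample 1): v = (2.3/12.5)(20 − 37.4) + 21.0 = 17.80
anchor → Form K (Sample 2): y = (15.5/1.8)(17.80 − 20.3) + 33.8 = 12.3

12.3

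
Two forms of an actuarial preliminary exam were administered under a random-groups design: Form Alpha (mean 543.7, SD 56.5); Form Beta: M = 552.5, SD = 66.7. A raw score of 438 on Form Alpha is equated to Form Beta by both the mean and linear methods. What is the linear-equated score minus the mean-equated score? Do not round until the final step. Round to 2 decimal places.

Mean-equated: 438 + (552.5 − 543.7) = 446.80
Linear-equated: (66.7/56.5)(438 − 543.7) + 552.5 = 427.718
Difference = 427.718 − 446.80 = -19.08

-19.08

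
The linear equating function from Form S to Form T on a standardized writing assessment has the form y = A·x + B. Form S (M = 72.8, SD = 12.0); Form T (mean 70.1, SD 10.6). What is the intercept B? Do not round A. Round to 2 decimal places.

5.79

A = SD_Y / SD_X = 10.6 / 12.0 = 0.883333
B = M_Y − A·M_X = 70.1 − 0.883333 × 72.8 = 5.79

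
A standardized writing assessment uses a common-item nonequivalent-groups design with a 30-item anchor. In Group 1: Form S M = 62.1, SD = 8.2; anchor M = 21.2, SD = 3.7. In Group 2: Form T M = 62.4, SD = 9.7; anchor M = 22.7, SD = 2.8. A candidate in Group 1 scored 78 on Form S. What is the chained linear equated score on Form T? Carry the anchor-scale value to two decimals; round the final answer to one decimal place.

82.0

Form S → anchor (Group 1): v = (3.7/8.2)(78 − 62.1) + 21.2 = 28.37
anchor → Form T (Group 2): y = (9.7/2.8)(28.37 − 22.7) + 62.4 = 82.0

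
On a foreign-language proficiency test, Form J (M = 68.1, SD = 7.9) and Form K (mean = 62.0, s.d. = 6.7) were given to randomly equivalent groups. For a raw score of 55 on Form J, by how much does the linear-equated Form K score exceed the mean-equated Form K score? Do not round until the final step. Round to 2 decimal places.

1.99

Mean-equated: 55 + (62.0 − 68.1) = 48.90
Linear-equated: (6.7/7.9)(55 − 68.1) + 62.0 = 50.890
Difference = 50.890 − 48.90 = 1.99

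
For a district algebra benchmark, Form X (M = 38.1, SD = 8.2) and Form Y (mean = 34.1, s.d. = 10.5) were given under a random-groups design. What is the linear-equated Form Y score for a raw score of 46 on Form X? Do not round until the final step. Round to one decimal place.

Linear equating: y = (SD_Y/SD_X)(x − M_X) + M_Y
y = (10.5/8.2)(46 − 38.1) + 34.1
y = 1.280488 × 7.9 + 34.1 = 10.1159 + 34.1 = 44.2

44.2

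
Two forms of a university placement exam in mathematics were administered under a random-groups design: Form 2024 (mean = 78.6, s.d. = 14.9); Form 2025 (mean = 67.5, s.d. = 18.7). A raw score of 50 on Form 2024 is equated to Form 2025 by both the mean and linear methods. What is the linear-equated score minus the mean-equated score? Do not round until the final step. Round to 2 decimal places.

-7.29

Mean-equated: 50 + (67.5 − 78.6) = 38.90
Linear-equated: (18.7/14.9)(50 − 78.6) + 67.5 = 31.606
Difference = 31.606 − 38.90 = -7.29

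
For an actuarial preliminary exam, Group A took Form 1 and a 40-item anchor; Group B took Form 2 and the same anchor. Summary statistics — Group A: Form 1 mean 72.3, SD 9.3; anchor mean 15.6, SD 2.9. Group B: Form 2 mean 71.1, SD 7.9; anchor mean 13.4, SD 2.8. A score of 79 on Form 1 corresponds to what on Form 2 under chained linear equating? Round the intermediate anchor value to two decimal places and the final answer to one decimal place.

83.2

Form 1 → anchor (Group A): v = (2.9/9.3)(79 − 72.3) + 15.6 = 17.69
anchor → Form 2 (Group B): y = (7.9/2.8)(17.69 − 13.4) + 71.1 = 83.2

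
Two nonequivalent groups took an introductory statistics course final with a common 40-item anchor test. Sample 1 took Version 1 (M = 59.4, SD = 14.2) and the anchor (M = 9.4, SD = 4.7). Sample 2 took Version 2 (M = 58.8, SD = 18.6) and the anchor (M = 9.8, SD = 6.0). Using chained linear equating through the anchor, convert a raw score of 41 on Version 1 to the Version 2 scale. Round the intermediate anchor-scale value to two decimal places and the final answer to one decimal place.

Version 1 → anchor (Sample 1): v = (4.7/14.2)(41 − 59.4) + 9.4 = 3.31
anchor → Version 2 (Sample 2): y = (18.6/6.0)(3.31 − 9.8) + 58.8 = 38.7

38.7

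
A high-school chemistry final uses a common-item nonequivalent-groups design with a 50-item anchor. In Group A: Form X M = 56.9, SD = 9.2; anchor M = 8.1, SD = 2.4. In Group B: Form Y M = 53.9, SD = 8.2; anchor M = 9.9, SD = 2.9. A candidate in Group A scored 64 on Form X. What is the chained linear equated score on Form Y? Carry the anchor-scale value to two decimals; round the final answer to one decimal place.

54.0

Form X → anchor (Group A): v = (2.4/9.2)(64 − 56.9) + 8.1 = 9.95
anchor → Form Y (Group B): y = (8.2/2.9)(9.95 − 9.9) + 53.9 = 54.0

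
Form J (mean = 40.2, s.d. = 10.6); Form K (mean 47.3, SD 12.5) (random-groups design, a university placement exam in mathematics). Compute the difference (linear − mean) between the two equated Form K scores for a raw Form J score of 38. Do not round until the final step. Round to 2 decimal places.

Mean-equated: 38 + (47.3 − 40.2) = 45.10
Linear-equated: (12.5/10.6)(38 − 40.2) + 47.3 = 44.706
Difference = 44.706 − 45.10 = -0.39

-0.39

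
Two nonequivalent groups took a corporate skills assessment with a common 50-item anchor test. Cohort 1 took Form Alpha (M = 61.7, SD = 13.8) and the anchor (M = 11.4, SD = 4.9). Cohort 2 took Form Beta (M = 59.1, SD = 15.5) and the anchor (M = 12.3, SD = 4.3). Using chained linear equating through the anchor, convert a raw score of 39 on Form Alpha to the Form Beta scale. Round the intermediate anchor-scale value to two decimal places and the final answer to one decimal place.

Form Alpha → anchor (Cohort 1): v = (4.9/13.8)(39 − 61.7) + 11.4 = 3.34
anchor → Form Beta (Cohort 2): y = (15.5/4.3)(3.34 − 12.3) + 59.1 = 26.8

26.8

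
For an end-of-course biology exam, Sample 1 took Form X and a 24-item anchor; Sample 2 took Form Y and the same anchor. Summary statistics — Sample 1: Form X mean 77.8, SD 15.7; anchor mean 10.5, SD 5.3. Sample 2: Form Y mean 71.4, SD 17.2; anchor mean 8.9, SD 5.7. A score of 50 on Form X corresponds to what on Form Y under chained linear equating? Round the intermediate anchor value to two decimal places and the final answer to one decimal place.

47.9

Form X → anchor (Sample 1): v = (5.3/15.7)(50 − 77.8) + 10.5 = 1.12
anchor → Form Y (Sample 2): y = (17.2/5.7)(1.12 − 8.9) + 71.4 = 47.9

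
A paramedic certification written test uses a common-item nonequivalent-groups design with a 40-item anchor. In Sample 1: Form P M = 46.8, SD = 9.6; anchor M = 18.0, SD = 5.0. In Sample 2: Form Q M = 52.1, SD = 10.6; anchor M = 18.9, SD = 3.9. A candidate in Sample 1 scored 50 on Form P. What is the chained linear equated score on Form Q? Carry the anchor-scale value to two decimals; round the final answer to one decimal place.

Form P → anchor (Sample 1): v = (5.0/9.6)(50 − 46.8) + 18.0 = 19.67
anchor → Form Q (Sample 2): y = (10.6/3.9)(19.67 − 18.9) + 52.1 = 54.2

54.2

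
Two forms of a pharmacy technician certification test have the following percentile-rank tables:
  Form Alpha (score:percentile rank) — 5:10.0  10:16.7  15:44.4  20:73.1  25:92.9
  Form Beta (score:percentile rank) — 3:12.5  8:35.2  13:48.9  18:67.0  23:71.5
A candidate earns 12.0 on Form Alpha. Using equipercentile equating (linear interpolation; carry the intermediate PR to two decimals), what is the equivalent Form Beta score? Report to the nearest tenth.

PR of 12.0 on Form Alpha: 16.7 + (12.0 − 10)/(15 − 10) × (44.4 − 16.7) = 27.78
On Form Beta, PR 27.78 falls between score 3 (PR 12.5) and 8 (PR 35.2).
Interpolate: 3 + (27.78 − 12.5)/(35.2 − 12.5) × (8 − 3) = 6.4

6.4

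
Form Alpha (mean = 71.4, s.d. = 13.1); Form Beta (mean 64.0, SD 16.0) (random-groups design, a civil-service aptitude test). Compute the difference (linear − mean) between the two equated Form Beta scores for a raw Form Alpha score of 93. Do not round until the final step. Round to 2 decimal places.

Mean-equated: 93 + (64.0 − 71.4) = 85.60
Linear-equated: (16.0/13.1)(93 − 71.4) + 64.0 = 90.382
Difference = 90.382 − 85.60 = 4.78

4.78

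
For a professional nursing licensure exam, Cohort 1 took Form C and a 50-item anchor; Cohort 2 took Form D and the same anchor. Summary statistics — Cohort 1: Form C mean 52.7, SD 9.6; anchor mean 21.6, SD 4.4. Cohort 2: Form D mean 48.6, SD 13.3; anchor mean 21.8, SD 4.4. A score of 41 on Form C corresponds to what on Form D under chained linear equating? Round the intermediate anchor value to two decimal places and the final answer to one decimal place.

Form C → anchor (Cohort 1): v = (4.4/9.6)(41 − 52.7) + 21.6 = 16.24
anchor → Form D (Cohort 2): y = (13.3/4.4)(16.24 − 21.8) + 48.6 = 31.8

31.8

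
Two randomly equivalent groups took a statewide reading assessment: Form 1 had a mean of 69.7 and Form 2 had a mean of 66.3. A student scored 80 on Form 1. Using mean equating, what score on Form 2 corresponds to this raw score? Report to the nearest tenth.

Mean equating: y = x + (M_Y − M_X) = 80 + (66.3 − 69.7) = 76.6

76.6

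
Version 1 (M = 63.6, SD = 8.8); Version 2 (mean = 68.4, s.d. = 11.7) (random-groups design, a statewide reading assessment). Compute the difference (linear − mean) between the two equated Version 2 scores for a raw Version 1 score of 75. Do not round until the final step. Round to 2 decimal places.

Mean-equated: 75 + (68.4 − 63.6) = 79.80
Linear-equated: (11.7/8.8)(75 − 63.6) + 68.4 = 83.557
Difference = 83.557 − 79.80 = 3.76

3.76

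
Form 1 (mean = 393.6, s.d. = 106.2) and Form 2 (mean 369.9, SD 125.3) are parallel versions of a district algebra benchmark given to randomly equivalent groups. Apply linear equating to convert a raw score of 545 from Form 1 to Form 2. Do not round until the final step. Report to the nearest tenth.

Linear equating: y = (SD_Y/SD_X)(x − M_X) + M_Y
y = (125.3/106.2)(545 − 393.6) + 369.9
y = 1.179849 × 151.4 + 369.9 = 178.6292 + 369.9 = 548.5

548.5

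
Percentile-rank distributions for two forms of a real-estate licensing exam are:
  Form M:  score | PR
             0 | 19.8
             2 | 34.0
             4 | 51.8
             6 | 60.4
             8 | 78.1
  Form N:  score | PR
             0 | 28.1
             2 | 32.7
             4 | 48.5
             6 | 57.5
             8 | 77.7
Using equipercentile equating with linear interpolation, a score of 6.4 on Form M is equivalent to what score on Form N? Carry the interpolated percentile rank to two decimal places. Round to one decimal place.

PR of 6.4 on Form M: 60.4 + (6.4 − 6)/(8 − 6) × (78.1 − 60.4) = 63.94
On Form N, PR 63.94 falls between score 6 (PR 57.5) and 8 (PR 77.7).
Interpolate: 6 + (63.94 − 57.5)/(77.7 − 57.5) × (8 − 6) = 6.6

6.6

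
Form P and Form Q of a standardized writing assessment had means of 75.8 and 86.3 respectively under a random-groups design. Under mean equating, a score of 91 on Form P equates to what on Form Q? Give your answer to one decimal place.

Mean equating: y = x + (M_Y − M_X) = 91 + (86.3 − 75.8) = 101.5

101.5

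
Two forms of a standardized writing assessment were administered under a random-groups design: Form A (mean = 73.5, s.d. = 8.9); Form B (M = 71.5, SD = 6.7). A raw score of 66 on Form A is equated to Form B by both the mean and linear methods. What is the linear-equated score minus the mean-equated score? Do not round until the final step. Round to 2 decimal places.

Mean-equated: 66 + (71.5 − 73.5) = 64.00
Linear-equated: (6.7/8.9)(66 − 73.5) + 71.5 = 65.854
Difference = 65.854 − 64.00 = 1.85

1.85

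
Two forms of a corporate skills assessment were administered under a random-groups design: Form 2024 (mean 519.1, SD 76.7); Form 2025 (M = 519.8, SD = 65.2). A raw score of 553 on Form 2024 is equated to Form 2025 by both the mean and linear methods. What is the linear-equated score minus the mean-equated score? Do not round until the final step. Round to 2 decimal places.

Mean-equated: 553 + (519.8 − 519.1) = 553.70
Linear-equated: (65.2/76.7)(553 − 519.1) + 519.8 = 548.617
Difference = 548.617 − 553.70 = -5.08

-5.08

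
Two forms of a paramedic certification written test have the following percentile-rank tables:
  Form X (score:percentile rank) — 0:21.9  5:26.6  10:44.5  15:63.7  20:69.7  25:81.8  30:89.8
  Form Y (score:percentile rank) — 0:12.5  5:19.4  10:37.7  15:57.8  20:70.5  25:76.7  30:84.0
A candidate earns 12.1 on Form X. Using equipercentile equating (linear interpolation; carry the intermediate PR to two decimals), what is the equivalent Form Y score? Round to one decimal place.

PR of 12.1 on Form X: 44.5 + (12.1 − 10)/(15 − 10) × (63.7 − 44.5) = 52.56
On Form Y, PR 52.56 falls between score 10 (PR 37.7) and 15 (PR 57.8).
Interpolate: 10 + (52.56 − 37.7)/(57.8 − 37.7) × (15 − 10) = 13.7

13.7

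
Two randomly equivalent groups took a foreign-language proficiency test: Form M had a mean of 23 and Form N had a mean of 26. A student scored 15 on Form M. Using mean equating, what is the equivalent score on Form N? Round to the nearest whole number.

18

Mean equating: y = x + (M_Y − M_X) = 15 + (26 − 23) = 18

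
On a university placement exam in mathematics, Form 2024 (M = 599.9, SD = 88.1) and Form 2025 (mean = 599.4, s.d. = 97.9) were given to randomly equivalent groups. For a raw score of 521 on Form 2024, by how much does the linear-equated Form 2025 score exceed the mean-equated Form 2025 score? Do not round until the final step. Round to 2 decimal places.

-8.78

Mean-equated: 521 + (599.4 − 599.9) = 520.50
Linear-equated: (97.9/88.1)(521 − 599.9) + 599.4 = 511.723
Difference = 511.723 − 520.50 = -8.78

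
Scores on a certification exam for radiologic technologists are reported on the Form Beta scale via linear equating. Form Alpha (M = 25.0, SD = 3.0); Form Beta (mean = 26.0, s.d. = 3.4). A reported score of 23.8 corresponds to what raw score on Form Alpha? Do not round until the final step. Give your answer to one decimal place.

23.1

Invert y = (SD_Y/SD_X)(x − M_X) + M_Y:
x = (SD_X/SD_Y)(y − M_Y) + M_X = (3.0/3.4)(23.8 − 26.0) + 25.0
x = 0.882353 × -2.200 + 25.0 = 23.1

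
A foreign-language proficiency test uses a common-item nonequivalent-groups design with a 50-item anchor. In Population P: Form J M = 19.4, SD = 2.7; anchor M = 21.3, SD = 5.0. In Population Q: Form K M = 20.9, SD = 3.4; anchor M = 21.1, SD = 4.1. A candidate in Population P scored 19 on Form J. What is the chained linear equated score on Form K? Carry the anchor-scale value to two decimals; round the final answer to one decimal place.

20.5

Form J → anchor (Population P): v = (5.0/2.7)(19 − 19.4) + 21.3 = 20.56
anchor → Form K (Population Q): y = (3.4/4.1)(20.56 − 21.1) + 20.9 = 20.5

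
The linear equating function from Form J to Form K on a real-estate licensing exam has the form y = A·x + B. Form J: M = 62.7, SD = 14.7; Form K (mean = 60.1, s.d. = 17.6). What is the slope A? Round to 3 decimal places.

A = SD_Y / SD_X = 17.6 / 14.7 = 1.197

1.197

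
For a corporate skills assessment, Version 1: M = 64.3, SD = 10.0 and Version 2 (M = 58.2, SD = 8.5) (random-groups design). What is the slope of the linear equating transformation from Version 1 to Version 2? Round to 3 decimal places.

0.850

A = SD_Y / SD_X = 8.5 / 10.0 = 0.850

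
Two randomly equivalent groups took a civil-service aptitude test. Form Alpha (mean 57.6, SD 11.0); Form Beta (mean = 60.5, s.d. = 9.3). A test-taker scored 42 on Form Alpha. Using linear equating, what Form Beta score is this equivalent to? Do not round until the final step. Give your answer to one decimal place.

47.3

Linear equating: y = (SD_Y/SD_X)(x − M_X) + M_Y
y = (9.3/11.0)(42 − 57.6) + 60.5
y = 0.845455 × -15.6 + 60.5 = -13.1891 + 60.5 = 47.3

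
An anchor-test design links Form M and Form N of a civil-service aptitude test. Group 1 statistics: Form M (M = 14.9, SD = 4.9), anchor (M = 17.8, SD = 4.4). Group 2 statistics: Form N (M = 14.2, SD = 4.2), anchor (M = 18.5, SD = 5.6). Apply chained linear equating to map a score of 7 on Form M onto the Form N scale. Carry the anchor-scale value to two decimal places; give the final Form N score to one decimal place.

8.4

Form M → anchor (Group 1): v = (4.4/4.9)(7 − 14.9) + 17.8 = 10.71
anchor → Form N (Group 2): y = (4.2/5.6)(10.71 − 18.5) + 14.2 = 8.4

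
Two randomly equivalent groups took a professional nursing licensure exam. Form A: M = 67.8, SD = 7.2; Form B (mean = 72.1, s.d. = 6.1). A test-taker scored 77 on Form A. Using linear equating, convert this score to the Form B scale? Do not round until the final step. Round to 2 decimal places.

79.89

Linear equating: y = (SD_Y/SD_X)(x − M_X) + M_Y
y = (6.1/7.2)(77 − 67.8) + 72.1
y = 0.847222 × 9.2 + 72.1 = 7.7944 + 72.1 = 79.89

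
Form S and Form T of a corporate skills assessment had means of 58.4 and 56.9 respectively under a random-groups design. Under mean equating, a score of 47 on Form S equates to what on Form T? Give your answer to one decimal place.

45.5

Mean equating: y = x + (M_Y − M_X) = 47 + (56.9 − 58.4) = 45.5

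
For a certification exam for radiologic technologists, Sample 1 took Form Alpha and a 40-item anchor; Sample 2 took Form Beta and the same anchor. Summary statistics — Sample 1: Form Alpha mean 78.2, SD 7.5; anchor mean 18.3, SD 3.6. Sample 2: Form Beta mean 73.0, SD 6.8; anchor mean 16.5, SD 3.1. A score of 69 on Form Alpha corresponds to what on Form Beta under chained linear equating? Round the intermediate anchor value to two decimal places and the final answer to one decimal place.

Form Alpha → anchor (Sample 1): v = (3.6/7.5)(69 − 78.2) + 18.3 = 13.88
anchor → Form Beta (Sample 2): y = (6.8/3.1)(13.88 − 16.5) + 73.0 = 67.3

67.3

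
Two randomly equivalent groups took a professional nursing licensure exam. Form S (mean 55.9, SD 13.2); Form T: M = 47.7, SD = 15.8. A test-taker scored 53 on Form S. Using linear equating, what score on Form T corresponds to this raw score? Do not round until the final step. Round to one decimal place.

Linear equating: y = (SD_Y/SD_X)(x − M_X) + M_Y
y = (15.8/13.2)(53 − 55.9) + 47.7
y = 1.196970 × -2.9 + 47.7 = -3.4712 + 47.7 = 44.2

44.2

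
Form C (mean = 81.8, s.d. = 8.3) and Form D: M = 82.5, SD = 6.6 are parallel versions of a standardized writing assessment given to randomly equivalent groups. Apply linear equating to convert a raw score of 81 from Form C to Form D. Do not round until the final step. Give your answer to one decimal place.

81.9

Linear equating: y = (SD_Y/SD_X)(x − M_X) + M_Y
y = (6.6/8.3)(81 − 81.8) + 82.5
y = 0.795181 × -0.8 + 82.5 = -0.6361 + 82.5 = 81.9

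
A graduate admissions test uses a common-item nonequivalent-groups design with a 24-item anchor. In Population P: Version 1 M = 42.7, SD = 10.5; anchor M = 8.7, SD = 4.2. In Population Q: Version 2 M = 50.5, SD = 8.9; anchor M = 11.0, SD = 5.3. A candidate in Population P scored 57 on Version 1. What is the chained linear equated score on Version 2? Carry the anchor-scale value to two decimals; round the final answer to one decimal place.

Version 1 → anchor (Population P): v = (4.2/10.5)(57 − 42.7) + 8.7 = 14.42
anchor → Version 2 (Population Q): y = (8.9/5.3)(14.42 − 11.0) + 50.5 = 56.2

56.2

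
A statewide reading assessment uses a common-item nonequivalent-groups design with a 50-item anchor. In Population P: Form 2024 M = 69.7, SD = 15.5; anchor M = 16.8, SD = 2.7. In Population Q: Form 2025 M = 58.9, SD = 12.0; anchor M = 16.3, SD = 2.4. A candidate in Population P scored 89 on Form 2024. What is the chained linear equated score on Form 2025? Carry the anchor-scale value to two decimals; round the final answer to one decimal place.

78.2

Form 2024 → anchor (Population P): v = (2.7/15.5)(89 − 69.7) + 16.8 = 20.16
anchor → Form 2025 (Population Q): y = (12.0/2.4)(20.16 − 16.3) + 58.9 = 78.2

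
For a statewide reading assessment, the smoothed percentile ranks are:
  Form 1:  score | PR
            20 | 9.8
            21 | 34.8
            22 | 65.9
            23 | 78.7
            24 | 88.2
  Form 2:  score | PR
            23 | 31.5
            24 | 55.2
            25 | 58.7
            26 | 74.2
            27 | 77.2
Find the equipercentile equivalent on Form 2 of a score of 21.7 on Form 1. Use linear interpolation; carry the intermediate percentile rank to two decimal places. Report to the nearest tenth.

PR of 21.7 on Form 1: 34.8 + (21.7 − 21)/(22 − 21) × (65.9 − 34.8) = 56.57
On Form 2, PR 56.57 falls between score 24 (PR 55.2) and 25 (PR 58.7).
Interpolate: 24 + (56.57 − 55.2)/(58.7 − 55.2) × (25 − 24) = 24.4

24.4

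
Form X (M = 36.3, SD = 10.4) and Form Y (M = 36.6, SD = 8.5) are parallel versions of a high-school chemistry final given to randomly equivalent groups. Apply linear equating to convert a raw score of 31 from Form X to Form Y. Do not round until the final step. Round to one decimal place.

32.3

Linear equating: y = (SD_Y/SD_X)(x − M_X) + M_Y
y = (8.5/10.4)(31 − 36.3) + 36.6
y = 0.817308 × -5.3 + 36.6 = -4.3317 + 36.6 = 32.3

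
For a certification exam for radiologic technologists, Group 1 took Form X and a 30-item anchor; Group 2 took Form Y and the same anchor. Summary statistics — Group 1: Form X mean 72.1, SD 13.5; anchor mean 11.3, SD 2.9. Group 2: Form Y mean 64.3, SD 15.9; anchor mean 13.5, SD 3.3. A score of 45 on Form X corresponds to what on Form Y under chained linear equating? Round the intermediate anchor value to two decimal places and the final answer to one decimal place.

25.7

Form X → anchor (Group 1): v = (2.9/13.5)(45 − 72.1) + 11.3 = 5.48
anchor → Form Y (Group 2): y = (15.9/3.3)(5.48 − 13.5) + 64.3 = 25.7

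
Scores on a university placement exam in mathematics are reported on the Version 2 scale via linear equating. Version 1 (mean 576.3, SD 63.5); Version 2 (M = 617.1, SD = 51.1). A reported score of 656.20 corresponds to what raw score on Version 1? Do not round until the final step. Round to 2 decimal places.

Invert y = (SD_Y/SD_X)(x − M_X) + M_Y:
x = (SD_X/SD_Y)(y − M_Y) + M_X = (63.5/51.1)(656.20 − 617.1) + 576.3
x = 1.242661 × 39.100 + 576.3 = 624.89

624.89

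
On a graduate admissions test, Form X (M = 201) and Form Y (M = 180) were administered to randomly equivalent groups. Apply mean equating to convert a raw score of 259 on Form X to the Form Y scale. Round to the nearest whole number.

Mean equating: y = x + (M_Y − M_X) = 259 + (180 − 201) = 238

238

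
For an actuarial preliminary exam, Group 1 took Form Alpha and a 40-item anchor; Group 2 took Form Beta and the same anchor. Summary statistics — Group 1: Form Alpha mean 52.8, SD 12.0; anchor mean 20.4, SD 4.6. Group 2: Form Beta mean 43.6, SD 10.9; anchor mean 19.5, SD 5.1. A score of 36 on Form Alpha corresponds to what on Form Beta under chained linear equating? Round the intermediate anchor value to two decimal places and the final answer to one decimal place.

31.8

Form Alpha → anchor (Group 1): v = (4.6/12.0)(36 − 52.8) + 20.4 = 13.96
anchor → Form Beta (Group 2): y = (10.9/5.1)(13.96 − 19.5) + 43.6 = 31.8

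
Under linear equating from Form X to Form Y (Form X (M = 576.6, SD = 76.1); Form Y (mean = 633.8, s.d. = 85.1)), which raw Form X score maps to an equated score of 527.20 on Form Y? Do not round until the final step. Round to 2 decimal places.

Invert y = (SD_Y/SD_X)(x − M_X) + M_Y:
x = (SD_X/SD_Y)(y − M_Y) + M_X = (76.1/85.1)(527.20 − 633.8) + 576.6
x = 0.894242 × -106.600 + 576.6 = 481.27

481.27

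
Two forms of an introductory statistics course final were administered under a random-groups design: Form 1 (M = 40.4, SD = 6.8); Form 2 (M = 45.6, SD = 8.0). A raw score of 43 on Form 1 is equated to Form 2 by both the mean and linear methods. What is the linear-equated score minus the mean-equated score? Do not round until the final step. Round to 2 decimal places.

Mean-equated: 43 + (45.6 − 40.4) = 48.20
Linear-equated: (8.0/6.8)(43 − 40.4) + 45.6 = 48.659
Difference = 48.659 − 48.20 = 0.46

0.46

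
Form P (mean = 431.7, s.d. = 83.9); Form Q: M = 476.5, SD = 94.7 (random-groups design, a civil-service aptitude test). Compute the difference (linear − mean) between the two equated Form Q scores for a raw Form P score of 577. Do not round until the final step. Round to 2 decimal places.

Mean-equated: 577 + (476.5 − 431.7) = 621.80
Linear-equated: (94.7/83.9)(577 − 431.7) + 476.5 = 640.504
Difference = 640.504 − 621.80 = 18.70

18.70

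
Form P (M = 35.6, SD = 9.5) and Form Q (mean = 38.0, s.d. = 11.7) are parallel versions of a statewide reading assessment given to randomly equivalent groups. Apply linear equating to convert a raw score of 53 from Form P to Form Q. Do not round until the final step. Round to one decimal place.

59.4

Linear equating: y = (SD_Y/SD_X)(x − M_X) + M_Y
y = (11.7/9.5)(53 − 35.6) + 38.0
y = 1.231579 × 17.4 + 38.0 = 21.4295 + 38.0 = 59.4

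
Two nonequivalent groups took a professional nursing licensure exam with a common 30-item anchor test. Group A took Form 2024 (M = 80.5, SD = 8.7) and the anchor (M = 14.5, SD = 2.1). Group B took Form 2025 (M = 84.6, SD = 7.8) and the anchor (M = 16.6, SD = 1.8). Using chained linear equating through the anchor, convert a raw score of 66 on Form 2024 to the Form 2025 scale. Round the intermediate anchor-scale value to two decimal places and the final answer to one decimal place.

60.3

Form 2024 → anchor (Group A): v = (2.1/8.7)(66 − 80.5) + 14.5 = 11.00
anchor → Form 2025 (Group B): y = (7.8/1.8)(11.00 − 16.6) + 84.6 = 60.3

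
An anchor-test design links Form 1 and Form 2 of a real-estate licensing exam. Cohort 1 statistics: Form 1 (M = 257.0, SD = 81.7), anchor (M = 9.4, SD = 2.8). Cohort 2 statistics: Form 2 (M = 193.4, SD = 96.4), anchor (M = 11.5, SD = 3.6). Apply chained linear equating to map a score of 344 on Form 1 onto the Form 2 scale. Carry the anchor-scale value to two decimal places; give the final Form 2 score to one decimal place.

Form 1 → anchor (Cohort 1): v = (2.8/81.7)(344 − 257.0) + 9.4 = 12.38
anchor → Form 2 (Cohort 2): y = (96.4/3.6)(12.38 − 11.5) + 193.4 = 217.0

217.0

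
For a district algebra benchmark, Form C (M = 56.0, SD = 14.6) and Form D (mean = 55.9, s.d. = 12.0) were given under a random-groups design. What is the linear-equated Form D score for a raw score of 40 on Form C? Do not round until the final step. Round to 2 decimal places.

42.75

Linear equating: y = (SD_Y/SD_X)(x − M_X) + M_Y
y = (12.0/14.6)(40 − 56.0) + 55.9
y = 0.821918 × -16.0 + 55.9 = -13.1507 + 55.9 = 42.75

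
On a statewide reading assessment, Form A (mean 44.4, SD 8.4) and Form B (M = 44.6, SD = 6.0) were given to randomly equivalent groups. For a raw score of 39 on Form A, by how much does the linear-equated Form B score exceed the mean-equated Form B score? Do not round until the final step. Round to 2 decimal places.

1.54

Mean-equated: 39 + (44.6 − 44.4) = 39.20
Linear-equated: (6.0/8.4)(39 − 44.4) + 44.6 = 40.743
Difference = 40.743 − 39.20 = 1.54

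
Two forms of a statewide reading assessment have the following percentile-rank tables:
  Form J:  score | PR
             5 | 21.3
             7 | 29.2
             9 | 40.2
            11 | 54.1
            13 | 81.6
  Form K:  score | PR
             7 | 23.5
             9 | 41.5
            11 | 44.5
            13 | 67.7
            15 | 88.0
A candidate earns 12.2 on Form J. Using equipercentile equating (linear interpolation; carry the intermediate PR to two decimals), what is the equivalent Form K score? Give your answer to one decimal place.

PR of 12.2 on Form J: 54.1 + (12.2 − 11)/(13 − 11) × (81.6 − 54.1) = 70.60
On Form K, PR 70.60 falls between score 13 (PR 67.7) and 15 (PR 88.0).
Interpolate: 13 + (70.60 − 67.7)/(88.0 − 67.7) × (15 − 13) = 13.3

13.3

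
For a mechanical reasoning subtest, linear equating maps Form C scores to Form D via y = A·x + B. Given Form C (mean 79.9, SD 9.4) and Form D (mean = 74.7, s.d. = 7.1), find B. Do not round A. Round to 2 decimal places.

A = SD_Y / SD_X = 7.1 / 9.4 = 0.755319
B = M_Y − A·M_X = 74.7 − 0.755319 × 79.9 = 14.35

14.35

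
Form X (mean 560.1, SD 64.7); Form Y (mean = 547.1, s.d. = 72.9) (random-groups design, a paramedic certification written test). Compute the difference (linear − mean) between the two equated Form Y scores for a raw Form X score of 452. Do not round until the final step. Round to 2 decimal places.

Mean-equated: 452 + (547.1 − 560.1) = 439.00
Linear-equated: (72.9/64.7)(452 − 560.1) + 547.1 = 425.300
Difference = 425.300 − 439.00 = -13.70

-13.70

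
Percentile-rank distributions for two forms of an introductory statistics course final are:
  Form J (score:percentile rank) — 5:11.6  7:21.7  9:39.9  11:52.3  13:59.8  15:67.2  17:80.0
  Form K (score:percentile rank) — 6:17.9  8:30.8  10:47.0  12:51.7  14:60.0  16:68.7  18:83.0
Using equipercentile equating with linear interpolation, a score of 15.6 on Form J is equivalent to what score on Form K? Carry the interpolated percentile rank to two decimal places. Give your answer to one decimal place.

16.3

PR of 15.6 on Form J: 67.2 + (15.6 − 15)/(17 − 15) × (80.0 − 67.2) = 71.04
On Form K, PR 71.04 falls between score 16 (PR 68.7) and 18 (PR 83.0).
Interpolate: 16 + (71.04 − 68.7)/(83.0 − 68.7) × (18 − 16) = 16.3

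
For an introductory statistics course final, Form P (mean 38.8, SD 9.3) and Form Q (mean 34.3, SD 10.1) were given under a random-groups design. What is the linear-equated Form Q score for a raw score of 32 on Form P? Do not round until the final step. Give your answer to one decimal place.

Linear equating: y = (SD_Y/SD_X)(x − M_X) + M_Y
y = (10.1/9.3)(32 − 38.8) + 34.3
y = 1.086022 × -6.8 + 34.3 = -7.3849 + 34.3 = 26.9

26.9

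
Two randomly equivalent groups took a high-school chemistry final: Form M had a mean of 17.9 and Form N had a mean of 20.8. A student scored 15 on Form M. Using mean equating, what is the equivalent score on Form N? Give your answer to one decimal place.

Mean equating: y = x + (M_Y − M_X) = 15 + (20.8 − 17.9) = 17.9

17.9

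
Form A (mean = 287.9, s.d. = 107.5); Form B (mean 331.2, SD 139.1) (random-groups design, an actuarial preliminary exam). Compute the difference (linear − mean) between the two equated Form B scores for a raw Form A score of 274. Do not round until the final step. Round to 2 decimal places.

-4.09

Mean-equated: 274 + (331.2 − 287.9) = 317.30
Linear-equated: (139.1/107.5)(274 − 287.9) + 331.2 = 313.214
Difference = 313.214 − 317.30 = -4.09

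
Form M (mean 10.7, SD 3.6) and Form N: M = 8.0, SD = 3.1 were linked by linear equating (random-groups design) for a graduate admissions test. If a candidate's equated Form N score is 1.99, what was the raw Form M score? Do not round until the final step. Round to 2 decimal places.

Invert y = (SD_Y/SD_X)(x − M_X) + M_Y:
x = (SD_X/SD_Y)(y − M_Y) + M_X = (3.6/3.1)(1.99 − 8.0) + 10.7
x = 1.161290 × -6.010 + 10.7 = 3.72

3.72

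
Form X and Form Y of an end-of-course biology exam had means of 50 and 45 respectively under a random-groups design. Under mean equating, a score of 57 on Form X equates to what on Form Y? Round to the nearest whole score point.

Mean equating: y = x + (M_Y − M_X) = 57 + (45 − 50) = 52

52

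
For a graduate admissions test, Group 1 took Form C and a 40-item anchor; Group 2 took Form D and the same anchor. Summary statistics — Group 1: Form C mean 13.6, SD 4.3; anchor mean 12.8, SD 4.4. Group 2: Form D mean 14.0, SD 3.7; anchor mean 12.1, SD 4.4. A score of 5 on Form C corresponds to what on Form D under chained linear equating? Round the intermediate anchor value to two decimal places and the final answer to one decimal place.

Form C → anchor (Group 1): v = (4.4/4.3)(5 − 13.6) + 12.8 = 4.00
anchor → Form D (Group 2): y = (3.7/4.4)(4.00 − 12.1) + 14.0 = 7.2

7.2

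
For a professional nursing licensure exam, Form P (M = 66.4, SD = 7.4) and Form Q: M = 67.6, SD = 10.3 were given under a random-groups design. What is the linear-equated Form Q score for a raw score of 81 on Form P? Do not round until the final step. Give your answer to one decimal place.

87.9

Linear equating: y = (SD_Y/SD_X)(x − M_X) + M_Y
y = (10.3/7.4)(81 − 66.4) + 67.6
y = 1.391892 × 14.6 + 67.6 = 20.3216 + 67.6 = 87.9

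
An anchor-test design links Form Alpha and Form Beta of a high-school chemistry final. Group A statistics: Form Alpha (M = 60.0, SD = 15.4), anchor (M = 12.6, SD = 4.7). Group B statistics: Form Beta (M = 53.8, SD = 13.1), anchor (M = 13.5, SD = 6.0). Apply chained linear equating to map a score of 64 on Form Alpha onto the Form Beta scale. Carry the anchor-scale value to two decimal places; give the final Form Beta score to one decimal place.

Form Alpha → anchor (Group A): v = (4.7/15.4)(64 − 60.0) + 12.6 = 13.82
anchor → Form Beta (Group B): y = (13.1/6.0)(13.82 − 13.5) + 53.8 = 54.5

54.5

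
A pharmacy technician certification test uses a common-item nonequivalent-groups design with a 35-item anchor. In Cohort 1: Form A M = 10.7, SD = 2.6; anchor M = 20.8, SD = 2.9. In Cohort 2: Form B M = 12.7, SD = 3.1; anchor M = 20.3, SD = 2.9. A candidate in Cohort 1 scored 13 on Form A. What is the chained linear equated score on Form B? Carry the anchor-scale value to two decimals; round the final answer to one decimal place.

Form A → anchor (Cohort 1): v = (2.9/2.6)(13 − 10.7) + 20.8 = 23.37
anchor → Form B (Cohort 2): y = (3.1/2.9)(23.37 − 20.3) + 12.7 = 16.0

16.0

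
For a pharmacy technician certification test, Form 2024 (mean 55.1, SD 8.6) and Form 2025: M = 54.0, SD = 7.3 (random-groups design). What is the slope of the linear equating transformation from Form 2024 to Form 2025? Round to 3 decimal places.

A = SD_Y / SD_X = 7.3 / 8.6 = 0.849

0.849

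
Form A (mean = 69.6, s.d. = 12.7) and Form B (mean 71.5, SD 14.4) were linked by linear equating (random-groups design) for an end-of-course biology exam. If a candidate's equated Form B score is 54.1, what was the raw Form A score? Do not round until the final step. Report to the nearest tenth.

54.3

Invert y = (SD_Y/SD_X)(x − M_X) + M_Y:
x = (SD_X/SD_Y)(y − M_Y) + M_X = (12.7/14.4)(54.1 − 71.5) + 69.6
x = 0.881944 × -17.400 + 69.6 = 54.3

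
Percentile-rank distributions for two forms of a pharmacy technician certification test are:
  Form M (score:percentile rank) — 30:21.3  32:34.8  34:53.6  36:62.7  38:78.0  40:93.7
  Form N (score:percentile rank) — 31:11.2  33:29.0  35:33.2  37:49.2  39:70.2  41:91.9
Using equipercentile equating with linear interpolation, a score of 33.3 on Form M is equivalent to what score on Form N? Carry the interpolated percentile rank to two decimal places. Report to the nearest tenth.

36.7

PR of 33.3 on Form M: 34.8 + (33.3 − 32)/(34 − 32) × (53.6 − 34.8) = 47.02
On Form N, PR 47.02 falls between score 35 (PR 33.2) and 37 (PR 49.2).
Interpolate: 35 + (47.02 − 33.2)/(49.2 − 33.2) × (37 − 35) = 36.7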